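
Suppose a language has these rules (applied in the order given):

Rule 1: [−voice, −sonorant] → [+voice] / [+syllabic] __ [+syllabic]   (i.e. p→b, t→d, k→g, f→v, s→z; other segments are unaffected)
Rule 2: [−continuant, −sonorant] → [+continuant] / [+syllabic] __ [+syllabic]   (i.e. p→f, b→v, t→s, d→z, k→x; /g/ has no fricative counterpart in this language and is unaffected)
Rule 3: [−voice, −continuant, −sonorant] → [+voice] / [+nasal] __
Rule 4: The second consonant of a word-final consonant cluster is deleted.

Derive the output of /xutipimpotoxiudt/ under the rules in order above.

xuzivimbozoxiud

Rule 1 (intervocalic voicing): /t/ is a voiceless obstruent between vowels /u/ and /i/, so it voices to [d]. /p/ is a voiceless obstruent between vowels /i/ and /i/, so it voices to [b]. /t/ is a voiceless obstruent between vowels /o/ and /o/, so it voices to [d]. /xutipimpotoxiudt/ → xudibimpodoxiudt.
Rule 2 (intervocalic spirantization): /d/ is a stop between vowels /u/ and /i/, so it spirantizes to the fricative [z]. /b/ is a stop between vowels /i/ and /i/, so it spirantizes to the fricative [v]. /d/ is a stop between vowels /o/ and /o/, so it spirantizes to the fricative [z]. /xudibimpodoxiudt/ → xuzivimpozoxiudt.
Rule 3 (post-nasal voicing): /p/ is a voiceless stop immediately after the nasal /m/, so it voices to [b]. /xuzivimpozoxiudt/ → xuzivimbozoxiudt.
Rule 4 (final cluster simplification): /t/ is the second consonant of a word-final cluster /dt/, so it deletes. /xuzivimbozoxiudt/ → xuzivimbozoxiud.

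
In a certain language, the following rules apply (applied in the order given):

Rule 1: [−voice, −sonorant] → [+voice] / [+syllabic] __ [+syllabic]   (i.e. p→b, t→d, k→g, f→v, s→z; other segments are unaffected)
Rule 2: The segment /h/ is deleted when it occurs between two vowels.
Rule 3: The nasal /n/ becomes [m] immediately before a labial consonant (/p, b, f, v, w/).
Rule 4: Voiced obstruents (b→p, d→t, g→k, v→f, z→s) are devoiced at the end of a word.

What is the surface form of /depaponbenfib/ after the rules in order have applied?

debabombemfip

Rule 1 (intervocalic voicing): /p/ is a voiceless obstruent between vowels /e/ and /a/, so it voices to [b]. /p/ is a voiceless obstruent between vowels /a/ and /o/, so it voices to [b]. /depaponbenfib/ → debabonbenfib.
Rule 2 (intervocalic h-deletion): no segment meets the environment; /debabonbenfib/ is unchanged.
Rule 3 (nasal place assimilation): /n/ precedes the labial consonant /b/, so it assimilates in place to [m]. /n/ precedes the labial consonant /f/, so it assimilates in place to [m]. /debabonbenfib/ → debabombemfib.
Rule 4 (final devoicing): /b/ is a voiced obstruent in word-final position, so it devoices to [p]. /debabombemfib/ → debabombemfip.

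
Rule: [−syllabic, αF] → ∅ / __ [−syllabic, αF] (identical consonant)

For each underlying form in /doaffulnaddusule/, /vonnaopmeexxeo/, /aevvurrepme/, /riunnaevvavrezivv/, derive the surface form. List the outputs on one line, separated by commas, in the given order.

doafulnadusule, vonaopmeexeo, aevurepme, riunaevavreziv

/doaffulnaddusule/: /ff/ is a geminate; the first /f/ deletes. /dd/ is a geminate; the first /d/ deletes. → [doafulnadusule].
/vonnaopmeexxeo/: /nn/ is a geminate; the first /n/ deletes. /xx/ is a geminate; the first /x/ deletes. → [vonaopmeexeo].
/aevvurrepme/: /vv/ is a geminate; the first /v/ deletes. /rr/ is a geminate; the first /r/ deletes. → [aevurepme].
/riunnaevvavrezivv/: /nn/ is a geminate; the first /n/ deletes. /vv/ is a geminate; the first /v/ deletes. /vv/ is a geminate; the first /v/ deletes. → [riunaevavreziv].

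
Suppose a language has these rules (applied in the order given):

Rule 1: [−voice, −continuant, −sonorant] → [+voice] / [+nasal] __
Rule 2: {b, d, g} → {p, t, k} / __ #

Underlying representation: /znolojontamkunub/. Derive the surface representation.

znolojondamgunup

Rule 1 (post-nasal voicing): /t/ is a voiceless stop immediately after the nasal /n/, so it voices to [d]. /k/ is a voiceless stop immediately after the nasal /m/, so it voices to [g]. /znolojontamkunub/ → znolojondamgunub.
Rule 2 (final devoicing): /b/ is a voiced stop in word-final position, so it devoices to [p]. /znolojondamgunub/ → znolojondamgunup.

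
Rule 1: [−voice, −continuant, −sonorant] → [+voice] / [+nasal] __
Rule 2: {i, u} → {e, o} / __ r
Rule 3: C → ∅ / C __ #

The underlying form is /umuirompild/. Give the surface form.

umuerombil

Rule 1 (post-nasal voicing): /p/ is a voiceless stop immediately after the nasal /m/, so it voices to [b]. /umuirompild/ → umuirombild.
Rule 2 (pre-rhotic lowering): /i/ is a high vowel immediately before /r/, so it lowers to [e]. /umuirombild/ → umuerombild.
Rule 3 (final cluster simplification): /d/ is the second consonant of a word-final cluster /ld/, so it deletes. /umuerombild/ → umuerombil.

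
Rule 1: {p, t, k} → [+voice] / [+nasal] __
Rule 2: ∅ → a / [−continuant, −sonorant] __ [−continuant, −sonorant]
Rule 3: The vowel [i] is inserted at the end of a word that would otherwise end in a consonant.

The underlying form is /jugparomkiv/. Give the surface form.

Rule 1 (post-nasal voicing): /k/ is a voiceless stop immediately after the nasal /m/, so it voices to [g]. /jugparomkiv/ → jugparomgiv.
Rule 2 (stop-cluster a-epenthesis): /g/ and /p/ form a stop–stop cluster, so [a] is inserted between them. /jugparomgiv/ → jugaparomgiv.
Rule 3 (final i-epenthesis): the form ends in the consonant /v/, so [i] is inserted word-finally. /jugaparomgiv/ → jugaparomgivi.

jugaparomgivi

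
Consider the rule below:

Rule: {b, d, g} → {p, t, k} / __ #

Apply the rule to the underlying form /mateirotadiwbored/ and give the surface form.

/d/ is a voiced stop in word-final position, so it devoices to [t].
The other instances of /d/, /b/ do not occur in the required environment and remain unchanged.
Surface form: [mateirotadiwboret].

mateirotadiwboret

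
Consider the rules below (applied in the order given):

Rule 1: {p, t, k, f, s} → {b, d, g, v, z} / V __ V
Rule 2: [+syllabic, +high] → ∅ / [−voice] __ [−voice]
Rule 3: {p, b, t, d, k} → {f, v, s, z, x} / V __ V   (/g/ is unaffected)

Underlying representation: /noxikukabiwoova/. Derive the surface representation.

noxigugaviwoova

Rule 1 (intervocalic voicing): /k/ is a voiceless obstruent between vowels /i/ and /u/, so it voices to [g]. /k/ is a voiceless obstruent between vowels /u/ and /a/, so it voices to [g]. /noxikukabiwoova/ → noxigugabiwoova.
Rule 2 (high vowel syncope): no segment meets the environment; /noxigugabiwoova/ is unchanged.
Rule 3 (intervocalic spirantization): /b/ is a stop between vowels /a/ and /i/, so it spirantizes to the fricative [v]. /noxigugabiwoova/ → noxigugaviwoova.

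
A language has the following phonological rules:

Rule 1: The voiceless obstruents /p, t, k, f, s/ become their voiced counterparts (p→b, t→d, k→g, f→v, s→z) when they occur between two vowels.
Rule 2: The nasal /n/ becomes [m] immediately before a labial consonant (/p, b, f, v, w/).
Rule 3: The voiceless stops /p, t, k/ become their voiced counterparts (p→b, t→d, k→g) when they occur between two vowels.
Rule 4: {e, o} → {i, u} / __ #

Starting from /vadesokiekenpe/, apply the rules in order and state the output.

Rule 1 (intervocalic voicing): /s/ is a voiceless obstruent between vowels /e/ and /o/, so it voices to [z]. /k/ is a voiceless obstruent between vowels /o/ and /i/, so it voices to [g]. /k/ is a voiceless obstruent between vowels /e/ and /e/, so it voices to [g]. /vadesokiekenpe/ → vadezogiegenpe.
Rule 2 (nasal place assimilation): /n/ precedes the labial consonant /p/, so it assimilates in place to [m]. /vadezogiegenpe/ → vadezogiegempe.
Rule 3 (intervocalic voicing): no segment meets the environment; /vadezogiegempe/ is unchanged.
Rule 4 (final vowel raising): /e/ is a mid vowel in word-final position, so it raises to [i]. /vadezogiegempe/ → vadezogiegempi.

vadezogiegempi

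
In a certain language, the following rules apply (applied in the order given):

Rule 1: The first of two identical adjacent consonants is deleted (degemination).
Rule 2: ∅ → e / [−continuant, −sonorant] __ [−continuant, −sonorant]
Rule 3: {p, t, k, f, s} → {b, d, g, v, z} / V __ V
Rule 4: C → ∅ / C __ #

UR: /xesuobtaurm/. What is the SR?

xezuobedaur

Rule 1 (degemination): no segment meets the environment; /xesuobtaurm/ is unchanged.
Rule 2 (stop-cluster e-epenthesis): /b/ and /t/ form a stop–stop cluster, so [e] is inserted between them. /xesuobtaurm/ → xesuobetaurm.
Rule 3 (intervocalic voicing): /s/ is a voiceless obstruent between vowels /e/ and /u/, so it voices to [z]. /t/ is a voiceless obstruent between vowels /e/ and /a/, so it voices to [d]. /xesuobetaurm/ → xezuobedaurm.
Rule 4 (final cluster simplification): /m/ is the second consonant of a word-final cluster /rm/, so it deletes. /xezuobedaurm/ → xezuobedaur.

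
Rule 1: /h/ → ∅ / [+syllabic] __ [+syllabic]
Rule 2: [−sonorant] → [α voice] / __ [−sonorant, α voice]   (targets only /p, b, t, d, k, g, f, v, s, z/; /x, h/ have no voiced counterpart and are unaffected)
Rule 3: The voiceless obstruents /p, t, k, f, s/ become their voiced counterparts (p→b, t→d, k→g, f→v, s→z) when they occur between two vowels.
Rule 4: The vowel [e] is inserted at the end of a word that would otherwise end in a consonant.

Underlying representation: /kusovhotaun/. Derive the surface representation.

Rule 1 (intervocalic h-deletion): no segment meets the environment; /kusovhotaun/ is unchanged.
Rule 2 (regressive voicing assimilation): /v/ precedes the voiceless obstruent /h/, so it devoices to [f] by assimilation. /kusovhotaun/ → kusofhotaun.
Rule 3 (intervocalic voicing): /s/ is a voiceless obstruent between vowels /u/ and /o/, so it voices to [z]. /t/ is a voiceless obstruent between vowels /o/ and /a/, so it voices to [d]. /kusofhotaun/ → kuzofhodaun.
Rule 4 (final e-epenthesis): the form ends in the consonant /n/, so [e] is inserted word-finally. /kuzofhodaun/ → kuzofhodaune.

kuzofhodaune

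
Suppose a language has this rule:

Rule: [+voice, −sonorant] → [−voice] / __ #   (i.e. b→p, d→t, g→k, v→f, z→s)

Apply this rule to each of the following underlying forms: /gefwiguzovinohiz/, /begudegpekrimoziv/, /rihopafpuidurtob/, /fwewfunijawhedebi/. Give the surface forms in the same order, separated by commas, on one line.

/gefwiguzovinohiz/: /z/ is a voiced obstruent in word-final position, so it devoices to [s]. → [gefwiguzovinohis].
/begudegpekrimoziv/: /v/ is a voiced obstruent in word-final position, so it devoices to [f]. → [begudegpekrimozif].
/rihopafpuidurtob/: /b/ is a voiced obstruent in word-final position, so it devoices to [p]. → [rihopafpuidurtop].
/fwewfunijawhedebi/: the rule's environment is not met; surfaces unchanged as [fwewfunijawhedebi].

gefwiguzovinohis, begudegpekrimozif, rihopafpuidurtop, fwewfunijawhedebi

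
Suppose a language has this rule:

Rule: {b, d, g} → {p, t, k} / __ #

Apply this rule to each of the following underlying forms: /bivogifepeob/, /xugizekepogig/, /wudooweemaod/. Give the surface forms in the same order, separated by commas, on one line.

/bivogifepeob/: /b/ is a voiced stop in word-final position, so it devoices to [p]. → [bivogifepeop].
/xugizekepogig/: /g/ is a voiced stop in word-final position, so it devoices to [k]. → [xugizekepogik].
/wudooweemaod/: /d/ is a voiced stop in word-final position, so it devoices to [t]. → [wudooweemaot].

bivogifepeop, xugizekepogik, wudooweemaot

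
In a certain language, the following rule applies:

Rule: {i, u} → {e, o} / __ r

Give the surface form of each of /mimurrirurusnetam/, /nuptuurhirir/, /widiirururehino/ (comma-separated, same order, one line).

/mimurrirurusnetam/: /u/ is a high vowel immediately before /r/, so it lowers to [o]. /i/ is a high vowel immediately before /r/, so it lowers to [e]. /u/ is a high vowel immediately before /r/, so it lowers to [o]. → [mimorrerorusnetam].
/nuptuurhirir/: /u/ is a high vowel immediately before /r/, so it lowers to [o]. /i/ is a high vowel immediately before /r/, so it lowers to [e]. /i/ is a high vowel immediately before /r/, so it lowers to [e]. → [nuptuorherer].
/widiirururehino/: /i/ is a high vowel immediately before /r/, so it lowers to [e]. /u/ is a high vowel immediately before /r/, so it lowers to [o]. /u/ is a high vowel immediately before /r/, so it lowers to [o]. → [widierororehino].

mimorrerorusnetam, nuptuorherer, widierororehino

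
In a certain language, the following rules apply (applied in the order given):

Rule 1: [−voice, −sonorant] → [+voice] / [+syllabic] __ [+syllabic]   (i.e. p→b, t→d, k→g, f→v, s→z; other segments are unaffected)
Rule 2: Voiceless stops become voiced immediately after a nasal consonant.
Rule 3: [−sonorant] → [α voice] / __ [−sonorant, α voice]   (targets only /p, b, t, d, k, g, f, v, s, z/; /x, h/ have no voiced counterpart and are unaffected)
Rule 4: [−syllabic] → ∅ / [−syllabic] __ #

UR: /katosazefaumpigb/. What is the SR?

Rule 1 (intervocalic voicing): /t/ is a voiceless obstruent between vowels /a/ and /o/, so it voices to [d]. /s/ is a voiceless obstruent between vowels /o/ and /a/, so it voices to [z]. /f/ is a voiceless obstruent between vowels /e/ and /a/, so it voices to [v]. /katosazefaumpigb/ → kadozazevaumpigb.
Rule 2 (post-nasal voicing): /p/ is a voiceless stop immediately after the nasal /m/, so it voices to [b]. /kadozazevaumpigb/ → kadozazevaumbigb.
Rule 3 (regressive voicing assimilation): no segment meets the environment; /kadozazevaumbigb/ is unchanged.
Rule 4 (final cluster simplification): /b/ is the second consonant of a word-final cluster /gb/, so it deletes. /kadozazevaumbigb/ → kadozazevaumbig.

kadozazevaumbig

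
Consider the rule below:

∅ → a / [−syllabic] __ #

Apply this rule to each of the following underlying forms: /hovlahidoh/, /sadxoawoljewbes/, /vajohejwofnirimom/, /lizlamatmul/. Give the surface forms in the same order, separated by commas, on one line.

hovlahidoha, sadxoawoljewbesa, vajohejwofnirimoma, lizlamatmula

/hovlahidoh/: the form ends in the consonant /h/, so [a] is inserted word-finally. → [hovlahidoha].
/sadxoawoljewbes/: the form ends in the consonant /s/, so [a] is inserted word-finally. → [sadxoawoljewbesa].
/vajohejwofnirimom/: the form ends in the consonant /m/, so [a] is inserted word-finally. → [vajohejwofnirimoma].
/lizlamatmul/: the form ends in the consonant /l/, so [a] is inserted word-finally. → [lizlamatmula].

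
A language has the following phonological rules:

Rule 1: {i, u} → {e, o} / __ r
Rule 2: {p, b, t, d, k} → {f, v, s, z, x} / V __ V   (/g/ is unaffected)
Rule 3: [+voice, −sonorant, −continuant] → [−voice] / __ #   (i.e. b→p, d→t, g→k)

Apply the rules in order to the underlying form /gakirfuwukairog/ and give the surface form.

gaxerfuwuxaerok

Rule 1 (pre-rhotic lowering): /i/ is a high vowel immediately before /r/, so it lowers to [e]. /i/ is a high vowel immediately before /r/, so it lowers to [e]. /gakirfuwukairog/ → gakerfuwukaerog.
Rule 2 (intervocalic spirantization): /k/ is a stop between vowels /a/ and /e/, so it spirantizes to the fricative [x]. /k/ is a stop between vowels /u/ and /a/, so it spirantizes to the fricative [x]. /gakerfuwukaerog/ → gaxerfuwuxaerog.
Rule 3 (final devoicing): /g/ is a voiced stop in word-final position, so it devoices to [k]. /gaxerfuwuxaerog/ → gaxerfuwuxaerok.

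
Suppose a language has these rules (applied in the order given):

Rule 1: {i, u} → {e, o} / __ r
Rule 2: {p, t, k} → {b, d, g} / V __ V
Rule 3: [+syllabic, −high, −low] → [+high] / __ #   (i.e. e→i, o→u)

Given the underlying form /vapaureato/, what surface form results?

Rule 1 (pre-rhotic lowering): /u/ is a high vowel immediately before /r/, so it lowers to [o]. /vapaureato/ → vapaoreato.
Rule 2 (intervocalic voicing): /p/ is a voiceless stop between vowels /a/ and /a/, so it voices to [b]. /t/ is a voiceless stop between vowels /a/ and /o/, so it voices to [d]. /vapaoreato/ → vabaoreado.
Rule 3 (final vowel raising): /o/ is a mid vowel in word-final position, so it raises to [u]. /vabaoreado/ → vabaoreadu.

vabaoreadu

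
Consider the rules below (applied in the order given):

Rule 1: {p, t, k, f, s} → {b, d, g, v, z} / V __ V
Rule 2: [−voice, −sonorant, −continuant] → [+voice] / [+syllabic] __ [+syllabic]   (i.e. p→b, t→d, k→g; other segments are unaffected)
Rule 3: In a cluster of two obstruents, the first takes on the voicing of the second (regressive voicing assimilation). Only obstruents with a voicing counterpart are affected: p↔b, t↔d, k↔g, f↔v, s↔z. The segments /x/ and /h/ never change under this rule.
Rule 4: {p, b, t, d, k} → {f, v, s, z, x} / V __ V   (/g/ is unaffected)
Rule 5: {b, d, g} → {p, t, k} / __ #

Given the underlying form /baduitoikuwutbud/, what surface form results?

Rule 1 (intervocalic voicing): /t/ is a voiceless obstruent between vowels /i/ and /o/, so it voices to [d]. /k/ is a voiceless obstruent between vowels /i/ and /u/, so it voices to [g]. /baduitoikuwutbud/ → baduidoiguwutbud.
Rule 2 (intervocalic voicing): no segment meets the environment; /baduidoiguwutbud/ is unchanged.
Rule 3 (regressive voicing assimilation): /t/ precedes the voiced obstruent /b/, so it voices to [d] by assimilation. /baduidoiguwutbud/ → baduidoiguwudbud.
Rule 4 (intervocalic spirantization): /d/ is a stop between vowels /a/ and /u/, so it spirantizes to the fricative [z]. /d/ is a stop between vowels /i/ and /o/, so it spirantizes to the fricative [z]. /baduidoiguwudbud/ → bazuizoiguwudbud.
Rule 5 (final devoicing): /d/ is a voiced stop in word-final position, so it devoices to [t]. /bazuizoiguwudbud/ → bazuizoiguwudbut.

bazuizoiguwudbut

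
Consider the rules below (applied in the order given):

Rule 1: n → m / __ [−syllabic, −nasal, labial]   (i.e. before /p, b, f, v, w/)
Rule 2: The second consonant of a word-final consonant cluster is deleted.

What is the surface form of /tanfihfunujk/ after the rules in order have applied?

tamfihfunuj

Rule 1 (nasal place assimilation): /n/ precedes the labial consonant /f/, so it assimilates in place to [m]. /tanfihfunujk/ → tamfihfunujk.
Rule 2 (final cluster simplification): /k/ is the second consonant of a word-final cluster /jk/, so it deletes. /tamfihfunujk/ → tamfihfunuj.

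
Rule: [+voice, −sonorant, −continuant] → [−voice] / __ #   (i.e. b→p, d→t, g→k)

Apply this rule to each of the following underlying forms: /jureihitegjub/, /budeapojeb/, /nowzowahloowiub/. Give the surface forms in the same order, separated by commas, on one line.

/jureihitegjub/: /b/ is a voiced stop in word-final position, so it devoices to [p]. → [jureihitegjup].
/budeapojeb/: /b/ is a voiced stop in word-final position, so it devoices to [p]. → [budeapojep].
/nowzowahloowiub/: /b/ is a voiced stop in word-final position, so it devoices to [p]. → [nowzowahloowiup].

jureihitegjup, budeapojep, nowzowahloowiup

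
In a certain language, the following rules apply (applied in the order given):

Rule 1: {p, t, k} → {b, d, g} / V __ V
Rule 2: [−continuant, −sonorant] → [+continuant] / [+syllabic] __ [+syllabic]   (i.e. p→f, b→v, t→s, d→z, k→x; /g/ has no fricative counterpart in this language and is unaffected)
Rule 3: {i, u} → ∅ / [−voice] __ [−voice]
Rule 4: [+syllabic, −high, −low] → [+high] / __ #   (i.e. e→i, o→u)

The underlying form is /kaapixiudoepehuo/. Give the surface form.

Rule 1 (intervocalic voicing): /p/ is a voiceless stop between vowels /a/ and /i/, so it voices to [b]. /p/ is a voiceless stop between vowels /e/ and /e/, so it voices to [b]. /kaapixiudoepehuo/ → kaabixiudoebehuo.
Rule 2 (intervocalic spirantization): /b/ is a stop between vowels /a/ and /i/, so it spirantizes to the fricative [v]. /d/ is a stop between vowels /u/ and /o/, so it spirantizes to the fricative [z]. /b/ is a stop between vowels /e/ and /e/, so it spirantizes to the fricative [v]. /kaabixiudoebehuo/ → kaavixiuzoevehuo.
Rule 3 (high vowel syncope): no segment meets the environment; /kaavixiuzoevehuo/ is unchanged.
Rule 4 (final vowel raising): /o/ is a mid vowel in word-final position, so it raises to [u]. /kaavixiuzoevehuo/ → kaavixiuzoevehuu.

kaavixiuzoevehuu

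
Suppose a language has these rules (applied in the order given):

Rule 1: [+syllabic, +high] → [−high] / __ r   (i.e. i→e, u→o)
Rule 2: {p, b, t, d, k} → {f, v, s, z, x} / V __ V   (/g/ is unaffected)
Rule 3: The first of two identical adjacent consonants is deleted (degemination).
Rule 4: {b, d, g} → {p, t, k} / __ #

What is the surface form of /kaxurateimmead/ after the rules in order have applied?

Rule 1 (pre-rhotic lowering): /u/ is a high vowel immediately before /r/, so it lowers to [o]. /kaxurateimmead/ → kaxorateimmead.
Rule 2 (intervocalic spirantization): /t/ is a stop between vowels /a/ and /e/, so it spirantizes to the fricative [s]. /kaxorateimmead/ → kaxoraseimmead.
Rule 3 (degemination): /mm/ is a geminate; the first /m/ deletes. /kaxoraseimmead/ → kaxoraseimead.
Rule 4 (final devoicing): /d/ is a voiced stop in word-final position, so it devoices to [t]. /kaxoraseimead/ → kaxoraseimeat.

kaxoraseimeat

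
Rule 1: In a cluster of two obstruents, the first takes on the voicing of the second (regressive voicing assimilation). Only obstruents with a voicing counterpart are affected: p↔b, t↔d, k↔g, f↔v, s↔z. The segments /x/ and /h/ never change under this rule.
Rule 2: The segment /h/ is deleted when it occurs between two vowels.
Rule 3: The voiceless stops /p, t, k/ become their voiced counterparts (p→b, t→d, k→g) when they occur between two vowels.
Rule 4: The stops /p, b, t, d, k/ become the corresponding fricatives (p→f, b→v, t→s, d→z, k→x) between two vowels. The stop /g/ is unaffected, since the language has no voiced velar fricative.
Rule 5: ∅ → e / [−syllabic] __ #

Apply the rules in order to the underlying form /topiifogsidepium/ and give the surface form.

toviifoksizeviume

Rule 1 (regressive voicing assimilation): /g/ precedes the voiceless obstruent /s/, so it devoices to [k] by assimilation. /topiifogsidepium/ → topiifoksidepium.
Rule 2 (intervocalic h-deletion): no segment meets the environment; /topiifoksidepium/ is unchanged.
Rule 3 (intervocalic voicing): /p/ is a voiceless stop between vowels /o/ and /i/, so it voices to [b]. /p/ is a voiceless stop between vowels /e/ and /i/, so it voices to [b]. /topiifoksidepium/ → tobiifoksidebium.
Rule 4 (intervocalic spirantization): /b/ is a stop between vowels /o/ and /i/, so it spirantizes to the fricative [v]. /d/ is a stop between vowels /i/ and /e/, so it spirantizes to the fricative [z]. /b/ is a stop between vowels /e/ and /i/, so it spirantizes to the fricative [v]. /tobiifoksidebium/ → toviifoksizevium.
Rule 5 (final e-epenthesis): the form ends in the consonant /m/, so [e] is inserted word-finally. /toviifoksizevium/ → toviifoksizeviume.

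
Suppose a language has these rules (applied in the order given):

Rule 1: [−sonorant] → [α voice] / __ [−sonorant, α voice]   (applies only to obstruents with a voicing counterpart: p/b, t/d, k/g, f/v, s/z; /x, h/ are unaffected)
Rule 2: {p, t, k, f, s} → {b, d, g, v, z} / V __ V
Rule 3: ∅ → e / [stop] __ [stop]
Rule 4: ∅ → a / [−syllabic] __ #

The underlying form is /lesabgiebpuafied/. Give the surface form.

Rule 1 (regressive voicing assimilation): /b/ precedes the voiceless obstruent /p/, so it devoices to [p] by assimilation. /lesabgiebpuafied/ → lesabgieppuafied.
Rule 2 (intervocalic voicing): /s/ is a voiceless obstruent between vowels /e/ and /a/, so it voices to [z]. /f/ is a voiceless obstruent between vowels /a/ and /i/, so it voices to [v]. /lesabgieppuafied/ → lezabgieppuavied.
Rule 3 (stop-cluster e-epenthesis): /b/ and /g/ form a stop–stop cluster, so [e] is inserted between them. /p/ and /p/ form a stop–stop cluster, so [e] is inserted between them. /lezabgieppuavied/ → lezabegiepepuavied.
Rule 4 (final a-epenthesis): the form ends in the consonant /d/, so [a] is inserted word-finally. /lezabegiepepuavied/ → lezabegiepepuavieda.

lezabegiepepuavieda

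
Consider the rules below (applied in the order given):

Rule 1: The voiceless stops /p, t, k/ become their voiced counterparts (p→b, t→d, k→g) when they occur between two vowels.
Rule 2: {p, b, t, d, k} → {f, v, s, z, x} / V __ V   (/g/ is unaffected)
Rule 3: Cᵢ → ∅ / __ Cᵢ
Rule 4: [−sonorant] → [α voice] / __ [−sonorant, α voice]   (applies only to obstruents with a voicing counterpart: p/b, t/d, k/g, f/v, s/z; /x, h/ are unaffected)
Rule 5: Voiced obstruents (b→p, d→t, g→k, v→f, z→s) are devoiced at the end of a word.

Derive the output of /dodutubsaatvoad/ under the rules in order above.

dozuzupsaadvoat

Rule 1 (intervocalic voicing): /t/ is a voiceless stop between vowels /u/ and /u/, so it voices to [d]. /dodutubsaatvoad/ → dodudubsaatvoad.
Rule 2 (intervocalic spirantization): /d/ is a stop between vowels /o/ and /u/, so it spirantizes to the fricative [z]. /d/ is a stop between vowels /u/ and /u/, so it spirantizes to the fricative [z]. /dodudubsaatvoad/ → dozuzubsaatvoad.
Rule 3 (degemination): no segment meets the environment; /dozuzubsaatvoad/ is unchanged.
Rule 4 (regressive voicing assimilation): /b/ precedes the voiceless obstruent /s/, so it devoices to [p] by assimilation. /t/ precedes the voiced obstruent /v/, so it voices to [d] by assimilation. /dozuzubsaatvoad/ → dozuzupsaadvoad.
Rule 5 (final devoicing): /d/ is a voiced obstruent in word-final position, so it devoices to [t]. /dozuzupsaadvoad/ → dozuzupsaadvoat.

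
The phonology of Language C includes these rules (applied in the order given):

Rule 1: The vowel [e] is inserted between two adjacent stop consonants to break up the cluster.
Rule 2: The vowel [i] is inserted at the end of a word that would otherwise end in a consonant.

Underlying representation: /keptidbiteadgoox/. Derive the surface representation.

kepetidebiteadegooxi

Rule 1 (stop-cluster e-epenthesis): /p/ and /t/ form a stop–stop cluster, so [e] is inserted between them. /d/ and /b/ form a stop–stop cluster, so [e] is inserted between them. /d/ and /g/ form a stop–stop cluster, so [e] is inserted between them. /keptidbiteadgoox/ → kepetidebiteadegoox.
Rule 2 (final i-epenthesis): the form ends in the consonant /x/, so [i] is inserted word-finally. /kepetidebiteadegoox/ → kepetidebiteadegooxi.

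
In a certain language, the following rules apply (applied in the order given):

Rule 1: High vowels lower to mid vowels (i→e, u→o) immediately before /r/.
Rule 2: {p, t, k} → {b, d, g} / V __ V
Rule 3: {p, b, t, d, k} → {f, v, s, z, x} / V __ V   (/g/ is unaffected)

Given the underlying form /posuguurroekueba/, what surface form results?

posuguorroegueva

Rule 1 (pre-rhotic lowering): /u/ is a high vowel immediately before /r/, so it lowers to [o]. /posuguurroekueba/ → posuguorroekueba.
Rule 2 (intervocalic voicing): /k/ is a voiceless stop between vowels /e/ and /u/, so it voices to [g]. /posuguorroekueba/ → posuguorroegueba.
Rule 3 (intervocalic spirantization): /b/ is a stop between vowels /e/ and /a/, so it spirantizes to the fricative [v]. /posuguorroegueba/ → posuguorroegueva.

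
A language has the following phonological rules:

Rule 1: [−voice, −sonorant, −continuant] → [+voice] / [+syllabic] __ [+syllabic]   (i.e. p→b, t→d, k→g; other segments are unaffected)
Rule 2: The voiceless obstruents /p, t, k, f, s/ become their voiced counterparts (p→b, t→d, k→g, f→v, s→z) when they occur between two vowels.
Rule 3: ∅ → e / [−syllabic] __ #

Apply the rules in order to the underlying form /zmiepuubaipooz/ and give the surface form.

Rule 1 (intervocalic voicing): /p/ is a voiceless stop between vowels /e/ and /u/, so it voices to [b]. /p/ is a voiceless stop between vowels /i/ and /o/, so it voices to [b]. /zmiepuubaipooz/ → zmiebuubaibooz.
Rule 2 (intervocalic voicing): no segment meets the environment; /zmiebuubaibooz/ is unchanged.
Rule 3 (final e-epenthesis): the form ends in the consonant /z/, so [e] is inserted word-finally. /zmiebuubaibooz/ → zmiebuubaibooze.

zmiebuubaibooze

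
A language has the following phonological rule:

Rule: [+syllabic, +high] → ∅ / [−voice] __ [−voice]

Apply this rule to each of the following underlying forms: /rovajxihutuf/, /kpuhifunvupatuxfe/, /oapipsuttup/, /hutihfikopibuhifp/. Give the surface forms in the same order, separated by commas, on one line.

rovajxhtf, kphfunvupatxfe, oappsttp, hthfkopibuhfp

/rovajxihutuf/: /i/ is a high vowel flanked by voiceless consonants /x/ and /h/, so it deletes. /u/ is a high vowel flanked by voiceless consonants /h/ and /t/, so it deletes. /u/ is a high vowel flanked by voiceless consonants /t/ and /f/, so it deletes. → [rovajxhtf].
/kpuhifunvupatuxfe/: /u/ is a high vowel flanked by voiceless consonants /p/ and /h/, so it deletes. /i/ is a high vowel flanked by voiceless consonants /h/ and /f/, so it deletes. /u/ is a high vowel flanked by voiceless consonants /t/ and /x/, so it deletes. → [kphfunvupatxfe].
/oapipsuttup/: /i/ is a high vowel flanked by voiceless consonants /p/ and /p/, so it deletes. /u/ is a high vowel flanked by voiceless consonants /s/ and /t/, so it deletes. /u/ is a high vowel flanked by voiceless consonants /t/ and /p/, so it deletes. → [oappsttp].
/hutihfikopibuhifp/: /u/ is a high vowel flanked by voiceless consonants /h/ and /t/, so it deletes. /i/ is a high vowel flanked by voiceless consonants /t/ and /h/, so it deletes. /i/ is a high vowel flanked by voiceless consonants /f/ and /k/, so it deletes. /i/ is a high vowel flanked by voiceless consonants /h/ and /f/, so it deletes. → [hthfkopibuhfp].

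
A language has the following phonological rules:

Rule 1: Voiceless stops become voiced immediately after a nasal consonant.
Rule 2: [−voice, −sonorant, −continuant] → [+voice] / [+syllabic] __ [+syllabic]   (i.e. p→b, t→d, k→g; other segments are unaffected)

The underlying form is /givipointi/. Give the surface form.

Rule 1 (post-nasal voicing): /t/ is a voiceless stop immediately after the nasal /n/, so it voices to [d]. /givipointi/ → givipoindi.
Rule 2 (intervocalic voicing): /p/ is a voiceless stop between vowels /i/ and /o/, so it voices to [b]. /givipoindi/ → giviboindi.

giviboindi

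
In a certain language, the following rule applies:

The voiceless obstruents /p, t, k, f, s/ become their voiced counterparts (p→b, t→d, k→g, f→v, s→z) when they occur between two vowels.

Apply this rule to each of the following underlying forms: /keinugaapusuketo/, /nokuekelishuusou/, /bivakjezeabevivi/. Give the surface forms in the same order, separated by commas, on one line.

/keinugaapusuketo/: /p/ is a voiceless obstruent between vowels /a/ and /u/, so it voices to [b]. /s/ is a voiceless obstruent between vowels /u/ and /u/, so it voices to [z]. /k/ is a voiceless obstruent between vowels /u/ and /e/, so it voices to [g]. /t/ is a voiceless obstruent between vowels /e/ and /o/, so it voices to [d]. → [keinugaabuzugedo].
/nokuekelishuusou/: /k/ is a voiceless obstruent between vowels /o/ and /u/, so it voices to [g]. /k/ is a voiceless obstruent between vowels /e/ and /e/, so it voices to [g]. /s/ is a voiceless obstruent between vowels /u/ and /o/, so it voices to [z]. → [noguegelishuuzou].
/bivakjezeabevivi/: the rule's environment is not met; surfaces unchanged as [bivakjezeabevivi].

keinugaabuzugedo, noguegelishuuzou, bivakjezeabevivi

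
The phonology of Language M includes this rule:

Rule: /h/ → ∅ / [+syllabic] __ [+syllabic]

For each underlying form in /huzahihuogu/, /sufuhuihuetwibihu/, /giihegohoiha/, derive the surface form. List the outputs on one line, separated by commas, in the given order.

huzaiuogu, sufuuiuetwibiu, giiegooia

/huzahihuogu/: /h/ occurs between vowels /a/ and /i/, so it deletes. /h/ occurs between vowels /i/ and /u/, so it deletes. → [huzaiuogu].
/sufuhuihuetwibihu/: /h/ occurs between vowels /u/ and /u/, so it deletes. /h/ occurs between vowels /i/ and /u/, so it deletes. /h/ occurs between vowels /i/ and /u/, so it deletes. → [sufuuiuetwibiu].
/giihegohoiha/: /h/ occurs between vowels /i/ and /e/, so it deletes. /h/ occurs between vowels /o/ and /o/, so it deletes. /h/ occurs between vowels /i/ and /a/, so it deletes. → [giiegooia].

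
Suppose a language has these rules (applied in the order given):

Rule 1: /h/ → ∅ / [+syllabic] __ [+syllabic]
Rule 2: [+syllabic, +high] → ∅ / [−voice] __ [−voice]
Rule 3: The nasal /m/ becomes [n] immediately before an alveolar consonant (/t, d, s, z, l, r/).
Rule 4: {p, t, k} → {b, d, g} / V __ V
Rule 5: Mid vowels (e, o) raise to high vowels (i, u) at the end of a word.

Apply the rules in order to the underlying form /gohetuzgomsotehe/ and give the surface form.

Rule 1 (intervocalic h-deletion): /h/ occurs between vowels /o/ and /e/, so it deletes. /h/ occurs between vowels /e/ and /e/, so it deletes. /gohetuzgomsotehe/ → goetuzgomsotee.
Rule 2 (high vowel syncope): no segment meets the environment; /goetuzgomsotee/ is unchanged.
Rule 3 (nasal place assimilation): /m/ precedes the alveolar consonant /s/, so it assimilates in place to [n]. /goetuzgomsotee/ → goetuzgonsotee.
Rule 4 (intervocalic voicing): /t/ is a voiceless stop between vowels /e/ and /u/, so it voices to [d]. /t/ is a voiceless stop between vowels /o/ and /e/, so it voices to [d]. /goetuzgonsotee/ → goeduzgonsodee.
Rule 5 (final vowel raising): /e/ is a mid vowel in word-final position, so it raises to [i]. /goeduzgonsodee/ → goeduzgonsodei.

goeduzgonsodei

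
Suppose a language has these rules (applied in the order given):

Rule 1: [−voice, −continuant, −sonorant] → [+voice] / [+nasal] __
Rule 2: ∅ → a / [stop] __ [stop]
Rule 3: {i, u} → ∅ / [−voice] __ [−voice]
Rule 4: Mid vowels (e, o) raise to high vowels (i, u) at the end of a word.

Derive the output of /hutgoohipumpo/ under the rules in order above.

htagoohpumbu

Rule 1 (post-nasal voicing): /p/ is a voiceless stop immediately after the nasal /m/, so it voices to [b]. /hutgoohipumpo/ → hutgoohipumbo.
Rule 2 (stop-cluster a-epenthesis): /t/ and /g/ form a stop–stop cluster, so [a] is inserted between them. /hutgoohipumbo/ → hutagoohipumbo.
Rule 3 (high vowel syncope): /u/ is a high vowel flanked by voiceless consonants /h/ and /t/, so it deletes. /i/ is a high vowel flanked by voiceless consonants /h/ and /p/, so it deletes. /hutagoohipumbo/ → htagoohpumbo.
Rule 4 (final vowel raising): /o/ is a mid vowel in word-final position, so it raises to [u]. /htagoohpumbo/ → htagoohpumbu.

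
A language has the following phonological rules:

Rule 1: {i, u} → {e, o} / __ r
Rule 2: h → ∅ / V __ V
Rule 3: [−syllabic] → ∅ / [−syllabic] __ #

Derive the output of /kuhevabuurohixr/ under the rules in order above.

kuevabuoroix

Rule 1 (pre-rhotic lowering): /u/ is a high vowel immediately before /r/, so it lowers to [o]. /kuhevabuurohixr/ → kuhevabuorohixr.
Rule 2 (intervocalic h-deletion): /h/ occurs between vowels /u/ and /e/, so it deletes. /h/ occurs between vowels /o/ and /i/, so it deletes. /kuhevabuorohixr/ → kuevabuoroixr.
Rule 3 (final cluster simplification): /r/ is the second consonant of a word-final cluster /xr/, so it deletes. /kuevabuoroixr/ → kuevabuoroix.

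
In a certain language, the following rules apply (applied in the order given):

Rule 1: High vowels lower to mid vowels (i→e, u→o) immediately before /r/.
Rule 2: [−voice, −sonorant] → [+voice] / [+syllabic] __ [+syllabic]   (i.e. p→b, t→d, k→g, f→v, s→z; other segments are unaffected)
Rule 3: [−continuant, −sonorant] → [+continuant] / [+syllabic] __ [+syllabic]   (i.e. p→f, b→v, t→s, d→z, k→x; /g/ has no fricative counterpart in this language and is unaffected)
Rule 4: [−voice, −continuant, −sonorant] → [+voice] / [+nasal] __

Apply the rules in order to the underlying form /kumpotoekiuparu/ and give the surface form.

Rule 1 (pre-rhotic lowering): no segment meets the environment; /kumpotoekiuparu/ is unchanged.
Rule 2 (intervocalic voicing): /t/ is a voiceless obstruent between vowels /o/ and /o/, so it voices to [d]. /k/ is a voiceless obstruent between vowels /e/ and /i/, so it voices to [g]. /p/ is a voiceless obstruent between vowels /u/ and /a/, so it voices to [b]. /kumpotoekiuparu/ → kumpodoegiubaru.
Rule 3 (intervocalic spirantization): /d/ is a stop between vowels /o/ and /o/, so it spirantizes to the fricative [z]. /b/ is a stop between vowels /u/ and /a/, so it spirantizes to the fricative [v]. /kumpodoegiubaru/ → kumpozoegiuvaru.
Rule 4 (post-nasal voicing): /p/ is a voiceless stop immediately after the nasal /m/, so it voices to [b]. /kumpozoegiuvaru/ → kumbozoegiuvaru.

kumbozoegiuvaru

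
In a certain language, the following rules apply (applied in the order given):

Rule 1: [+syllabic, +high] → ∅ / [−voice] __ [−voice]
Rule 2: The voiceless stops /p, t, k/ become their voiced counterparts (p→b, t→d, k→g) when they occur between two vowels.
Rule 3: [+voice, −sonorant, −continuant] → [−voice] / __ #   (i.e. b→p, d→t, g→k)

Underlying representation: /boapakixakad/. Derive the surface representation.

boabakxagat

Rule 1 (high vowel syncope): /i/ is a high vowel flanked by voiceless consonants /k/ and /x/, so it deletes. /boapakixakad/ → boapakxakad.
Rule 2 (intervocalic voicing): /p/ is a voiceless stop between vowels /a/ and /a/, so it voices to [b]. /k/ is a voiceless stop between vowels /a/ and /a/, so it voices to [g]. /boapakxakad/ → boabakxagad.
Rule 3 (final devoicing): /d/ is a voiced stop in word-final position, so it devoices to [t]. /boabakxagad/ → boabakxagat.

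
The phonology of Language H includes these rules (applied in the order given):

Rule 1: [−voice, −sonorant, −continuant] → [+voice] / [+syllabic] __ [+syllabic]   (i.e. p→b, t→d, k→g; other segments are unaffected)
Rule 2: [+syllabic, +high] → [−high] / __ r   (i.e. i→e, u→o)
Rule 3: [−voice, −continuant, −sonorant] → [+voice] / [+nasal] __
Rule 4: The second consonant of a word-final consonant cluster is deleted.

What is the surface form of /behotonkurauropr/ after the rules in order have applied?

Rule 1 (intervocalic voicing): /t/ is a voiceless stop between vowels /o/ and /o/, so it voices to [d]. /behotonkurauropr/ → behodonkurauropr.
Rule 2 (pre-rhotic lowering): /u/ is a high vowel immediately before /r/, so it lowers to [o]. /u/ is a high vowel immediately before /r/, so it lowers to [o]. /behodonkurauropr/ → behodonkoraoropr.
Rule 3 (post-nasal voicing): /k/ is a voiceless stop immediately after the nasal /n/, so it voices to [g]. /behodonkoraoropr/ → behodongoraoropr.
Rule 4 (final cluster simplification): /r/ is the second consonant of a word-final cluster /pr/, so it deletes. /behodongoraoropr/ → behodongoraorop.

behodongoraorop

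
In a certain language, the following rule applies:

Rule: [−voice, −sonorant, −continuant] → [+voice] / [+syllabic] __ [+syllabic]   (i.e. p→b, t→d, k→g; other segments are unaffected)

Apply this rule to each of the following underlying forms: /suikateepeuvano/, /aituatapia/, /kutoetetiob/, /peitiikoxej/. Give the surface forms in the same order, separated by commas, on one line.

/suikateepeuvano/: /k/ is a voiceless stop between vowels /i/ and /a/, so it voices to [g]. /t/ is a voiceless stop between vowels /a/ and /e/, so it voices to [d]. /p/ is a voiceless stop between vowels /e/ and /e/, so it voices to [b]. → [suigadeebeuvano].
/aituatapia/: /t/ is a voiceless stop between vowels /i/ and /u/, so it voices to [d]. /t/ is a voiceless stop between vowels /a/ and /a/, so it voices to [d]. /p/ is a voiceless stop between vowels /a/ and /i/, so it voices to [b]. → [aiduadabia].
/kutoetetiob/: /t/ is a voiceless stop between vowels /u/ and /o/, so it voices to [d]. /t/ is a voiceless stop between vowels /e/ and /e/, so it voices to [d]. /t/ is a voiceless stop between vowels /e/ and /i/, so it voices to [d]. → [kudoedediob].
/peitiikoxej/: /t/ is a voiceless stop between vowels /i/ and /i/, so it voices to [d]. /k/ is a voiceless stop between vowels /i/ and /o/, so it voices to [g]. → [peidiigoxej].

suigadeebeuvano, aiduadabia, kudoedediob, peidiigoxej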